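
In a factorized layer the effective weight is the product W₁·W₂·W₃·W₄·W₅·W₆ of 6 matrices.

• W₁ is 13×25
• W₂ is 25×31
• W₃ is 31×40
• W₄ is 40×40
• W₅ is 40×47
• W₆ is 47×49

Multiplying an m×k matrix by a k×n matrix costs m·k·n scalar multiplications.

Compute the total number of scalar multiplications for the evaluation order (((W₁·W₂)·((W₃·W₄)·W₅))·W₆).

166835

(W₁·W₂): 13×25 by 25×31 → 13×31, cost 13·25·31 = 10075
(W₃·W₄): 31×40 by 40×40 → 31×40, cost 31·40·40 = 49600
((W₃·W₄)·W₅): 31×40 by 40×47 → 31×47, cost 31·40·47 = 58280; cumulative 107880
((W₁·W₂)·((W₃·W₄)·W₅)): 13×31 by 31×47 → 13×47, cost 13·31·47 = 18941; cumulative 136896
(((W₁·W₂)·((W₃·W₄)·W₅))·W₆): 13×47 by 47×49 → 13×49, cost 13·47·49 = 29939; cumulative 166835
Total: 166835 scalar multiplications.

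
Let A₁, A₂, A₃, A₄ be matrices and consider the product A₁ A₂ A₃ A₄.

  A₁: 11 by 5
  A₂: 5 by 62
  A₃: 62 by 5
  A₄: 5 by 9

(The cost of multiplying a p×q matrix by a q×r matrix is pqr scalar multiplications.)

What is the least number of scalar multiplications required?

Adjacent pairs: A₁A₂ = 11·5·62 = 3410; A₂A₃ = 5·62·5 = 1550; A₃A₄ = 62·5·9 = 2790.
Length 3: A₁..A₃: k=1: 0+1550+11·5·5=1825; k=2: 3410+0+11·62·5=6820 → min 1825 | A₂..A₄: k=2: 0+2790+5·62·9=5580; k=3: 1550+0+5·5·9=1775 → min 1775.
Length 4: A₁..A₄: k=1: 0+1775+11·5·9=2270; k=2: 3410+2790+11·62·9=12338; k=3: 1825+0+11·5·9=2320 → min 2270.
Optimal order: (A₁ ((A₂ A₃) A₄)) with cost 2270.

2270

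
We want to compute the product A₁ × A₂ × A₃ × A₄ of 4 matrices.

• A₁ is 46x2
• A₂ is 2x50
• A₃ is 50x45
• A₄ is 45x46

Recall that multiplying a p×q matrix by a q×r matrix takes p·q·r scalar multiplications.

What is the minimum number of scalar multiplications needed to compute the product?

12872

Adjacent pairs: A₁A₂ = 46·2·50 = 4600; A₂A₃ = 2·50·45 = 4500; A₃A₄ = 50·45·46 = 103500.
Length 3: A₁..A₃: k=1: 0+4500+46·2·45=8640; k=2: 4600+0+46·50·45=108100 → min 8640 | A₂..A₄: k=2: 0+103500+2·50·46=108100; k=3: 4500+0+2·45·46=8640 → min 8640.
Length 4: A₁..A₄: k=1: 0+8640+46·2·46=12872; k=2: 4600+103500+46·50·46=213900; k=3: 8640+0+46·45·46=103860 → min 12872.
Optimal order: (A₁ × ((A₂ × A₃) × A₄)) with cost 12872.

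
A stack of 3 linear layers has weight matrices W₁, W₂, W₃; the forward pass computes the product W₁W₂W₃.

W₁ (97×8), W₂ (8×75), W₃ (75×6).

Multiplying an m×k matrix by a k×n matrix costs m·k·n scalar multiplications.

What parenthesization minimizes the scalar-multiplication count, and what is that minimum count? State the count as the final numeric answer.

8256

(W₁(W₂W₃)): cost 8256.
((W₁W₂)W₃): cost 101850.
Optimal: (W₁(W₂W₃)) with cost 8256.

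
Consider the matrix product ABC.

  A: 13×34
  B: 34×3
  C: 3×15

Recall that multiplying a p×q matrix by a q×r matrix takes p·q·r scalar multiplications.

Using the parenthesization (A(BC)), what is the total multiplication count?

8160

(BC): 34×3 by 3×15 → 34×15, cost 34·3·15 = 1530
(A(BC)): 13×34 by 34×15 → 13×15, cost 13·34·15 = 6630; cumulative 8160
Total: 8160 scalar multiplications.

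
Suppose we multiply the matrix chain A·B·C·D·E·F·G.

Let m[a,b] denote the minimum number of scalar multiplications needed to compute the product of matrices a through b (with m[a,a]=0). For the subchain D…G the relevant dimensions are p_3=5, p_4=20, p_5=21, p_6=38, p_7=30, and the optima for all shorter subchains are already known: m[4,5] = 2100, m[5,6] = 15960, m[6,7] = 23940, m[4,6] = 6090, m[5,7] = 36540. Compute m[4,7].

m[4,7] = min over k∈[4,6] of m[4,k]+m[k+1,7]+p_{3}·p_k·p_{7}.
k=4: 0 + 36540 + 5·20·30 = 39540; k=5: 2100 + 23940 + 5·21·30 = 29190; k=6: 6090 + 0 + 5·38·30 = 11790.
Minimum: 11790 at k=6.

11790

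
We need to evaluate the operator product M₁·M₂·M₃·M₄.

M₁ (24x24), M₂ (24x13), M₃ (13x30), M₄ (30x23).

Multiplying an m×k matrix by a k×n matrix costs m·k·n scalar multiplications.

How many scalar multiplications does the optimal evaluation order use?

23634

Adjacent pairs: M₁M₂ = 24·24·13 = 7488; M₂M₃ = 24·13·30 = 9360; M₃M₄ = 13·30·23 = 8970.
Length 3: M₁..M₃: k=1: 0+9360+24·24·30=26640; k=2: 7488+0+24·13·30=16848 → min 16848 | M₂..M₄: k=2: 0+8970+24·13·23=16146; k=3: 9360+0+24·30·23=25920 → min 16146.
Length 4: M₁..M₄: k=1: 0+16146+24·24·23=29394; k=2: 7488+8970+24·13·23=23634; k=3: 16848+0+24·30·23=33408 → min 23634.
Optimal order: ((M₁·M₂)·(M₃·M₄)) with cost 23634.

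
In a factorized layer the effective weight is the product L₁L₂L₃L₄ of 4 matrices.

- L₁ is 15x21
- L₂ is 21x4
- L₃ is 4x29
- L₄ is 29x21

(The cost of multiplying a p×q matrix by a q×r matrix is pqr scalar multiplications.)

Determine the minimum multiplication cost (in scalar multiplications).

Adjacent pairs: L₁L₂ = 15·21·4 = 1260; L₂L₃ = 21·4·29 = 2436; L₃L₄ = 4·29·21 = 2436.
Length 3: L₁..L₃: k=1: 0+2436+15·21·29=11571; k=2: 1260+0+15·4·29=3000 → min 3000 | L₂..L₄: k=2: 0+2436+21·4·21=4200; k=3: 2436+0+21·29·21=15225 → min 4200.
Length 4: L₁..L₄: k=1: 0+4200+15·21·21=10815; k=2: 1260+2436+15·4·21=4956; k=3: 3000+0+15·29·21=12135 → min 4956.
Optimal order: ((L₁L₂)(L₃L₄)) with cost 4956.

4956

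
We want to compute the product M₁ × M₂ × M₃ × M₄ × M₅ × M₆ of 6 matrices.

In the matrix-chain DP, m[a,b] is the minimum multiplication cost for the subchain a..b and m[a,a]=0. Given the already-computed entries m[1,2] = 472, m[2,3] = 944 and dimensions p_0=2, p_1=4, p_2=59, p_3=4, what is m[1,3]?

944

m[1,3] = min over k∈[1,2] of m[1,k]+m[k+1,3]+p_{0}·p_k·p_{3}.
k=1: 0 + 944 + 2·4·4 = 976; k=2: 472 + 0 + 2·59·4 = 944.
Minimum: 944 at k=2.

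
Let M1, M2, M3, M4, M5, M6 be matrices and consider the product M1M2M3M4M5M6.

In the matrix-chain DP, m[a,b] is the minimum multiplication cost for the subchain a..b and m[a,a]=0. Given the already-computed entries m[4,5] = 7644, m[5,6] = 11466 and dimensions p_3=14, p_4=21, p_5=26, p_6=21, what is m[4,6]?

m[4,6] = min over k∈[4,5] of m[4,k]+m[k+1,6]+p_{3}·p_k·p_{6}.
k=4: 0 + 11466 + 14·21·21 = 17640; k=5: 7644 + 0 + 14·26·21 = 15288.
Minimum: 15288 at k=5.

15288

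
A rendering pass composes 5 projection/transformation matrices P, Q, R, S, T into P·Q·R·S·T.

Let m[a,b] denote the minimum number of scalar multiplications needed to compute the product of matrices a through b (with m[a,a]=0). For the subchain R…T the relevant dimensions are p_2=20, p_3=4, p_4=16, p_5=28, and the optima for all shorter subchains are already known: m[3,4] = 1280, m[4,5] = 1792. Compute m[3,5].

m[3,5] = min over k∈[3,4] of m[3,k]+m[k+1,5]+p_{2}·p_k·p_{5}.
k=3: 0 + 1792 + 20·4·28 = 4032; k=4: 1280 + 0 + 20·16·28 = 10240.
Minimum: 4032 at k=3.

4032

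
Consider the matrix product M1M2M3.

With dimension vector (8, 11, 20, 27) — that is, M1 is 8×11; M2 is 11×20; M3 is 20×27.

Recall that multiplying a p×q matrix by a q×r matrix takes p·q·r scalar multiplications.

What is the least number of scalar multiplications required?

6080

Order (M1(M2M3)): (M2M3): 11×20 by 20×27 → 11×27, cost 11·20·27 = 5940; (M1(M2M3)): 8×11 by 11×27 → 8×27, cost 8·11·27 = 2376; cumulative 8316. Total 8316.
Order ((M1M2)M3): (M1M2): 8×11 by 11×20 → 8×20, cost 8·11·20 = 1760; ((M1M2)M3): 8×20 by 20×27 → 8×27, cost 8·20·27 = 4320; cumulative 6080. Total 6080.
Minimum: 6080.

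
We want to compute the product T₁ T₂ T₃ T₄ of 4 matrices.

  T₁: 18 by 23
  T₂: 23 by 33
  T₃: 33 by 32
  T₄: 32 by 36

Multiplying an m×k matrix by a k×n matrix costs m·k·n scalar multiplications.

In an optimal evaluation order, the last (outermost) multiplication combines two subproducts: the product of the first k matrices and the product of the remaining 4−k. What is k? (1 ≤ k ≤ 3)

3

Adjacent pairs: T₁T₂ = 18·23·33 = 13662; T₂T₃ = 23·33·32 = 24288; T₃T₄ = 33·32·36 = 38016.
Length 3: T₁..T₃: k=1: 0+24288+18·23·32=37536; k=2: 13662+0+18·33·32=32670 → min 32670 | T₂..T₄: k=2: 0+38016+23·33·36=65340; k=3: 24288+0+23·32·36=50784 → min 50784.
Top-level splits: k=1: (T₁..T₁)·(T₂..T₄) → 0+50784+18·23·36 = 65688; k=2: (T₁..T₂)·(T₃..T₄) → 13662+38016+18·33·36 = 73062; k=3: (T₁..T₃)·(T₄..T₄) → 32670+0+18·32·36 = 53406.
Best split is after T₃, i.e. k = 3.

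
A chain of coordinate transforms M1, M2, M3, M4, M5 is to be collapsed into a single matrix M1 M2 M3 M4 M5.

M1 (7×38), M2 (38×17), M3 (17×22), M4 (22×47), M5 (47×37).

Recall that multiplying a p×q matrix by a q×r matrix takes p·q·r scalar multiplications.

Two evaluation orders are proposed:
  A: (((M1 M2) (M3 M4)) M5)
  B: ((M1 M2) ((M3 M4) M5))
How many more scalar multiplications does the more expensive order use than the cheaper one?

16200

Order A = (((M1 M2) (M3 M4)) M5): (M1 M2): 7×38 by 38×17 → 7×17, cost 7·38·17 = 4522; (M3 M4): 17×22 by 22×47 → 17×47, cost 17·22·47 = 17578; ((M1 M2) (M3 M4)): 7×17 by 17×47 → 7×47, cost 7·17·47 = 5593; cumulative 27693; (((M1 M2) (M3 M4)) M5): 7×47 by 47×37 → 7×37, cost 7·47·37 = 12173; cumulative 39866. Total 39866.
Order B = ((M1 M2) ((M3 M4) M5)): (M1 M2): 7×38 by 38×17 → 7×17, cost 7·38·17 = 4522; (M3 M4): 17×22 by 22×47 → 17×47, cost 17·22·47 = 17578; ((M3 M4) M5): 17×47 by 47×37 → 17×37, cost 17·47·37 = 29563; cumulative 47141; ((M1 M2) ((M3 M4) M5)): 7×17 by 17×37 → 7×37, cost 7·17·37 = 4403; cumulative 56066. Total 56066.
Difference: |39866 − 56066| = 16200.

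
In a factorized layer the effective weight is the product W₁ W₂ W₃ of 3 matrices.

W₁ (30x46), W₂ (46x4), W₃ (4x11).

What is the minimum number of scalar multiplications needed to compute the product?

6840

Order (W₁ (W₂ W₃)): (W₂ W₃): 46×4 by 4×11 → 46×11, cost 46·4·11 = 2024; (W₁ (W₂ W₃)): 30×46 by 46×11 → 30×11, cost 30·46·11 = 15180; cumulative 17204. Total 17204.
Order ((W₁ W₂) W₃): (W₁ W₂): 30×46 by 46×4 → 30×4, cost 30·46·4 = 5520; ((W₁ W₂) W₃): 30×4 by 4×11 → 30×11, cost 30·4·11 = 1320; cumulative 6840. Total 6840.
Minimum: 6840.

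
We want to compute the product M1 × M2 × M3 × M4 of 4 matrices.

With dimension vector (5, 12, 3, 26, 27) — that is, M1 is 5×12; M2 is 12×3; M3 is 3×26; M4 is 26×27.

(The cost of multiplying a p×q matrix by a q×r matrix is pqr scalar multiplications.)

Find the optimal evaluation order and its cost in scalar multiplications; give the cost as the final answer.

Adjacent pairs: M1M2 = 5·12·3 = 180; M2M3 = 12·3·26 = 936; M3M4 = 3·26·27 = 2106.
Length 3: M1..M3: k=1: 0+936+5·12·26=2496; k=2: 180+0+5·3·26=570 → min 570 | M2..M4: k=2: 0+2106+12·3·27=3078; k=3: 936+0+12·26·27=9360 → min 3078.
Length 4: M1..M4: k=1: 0+3078+5·12·27=4698; k=2: 180+2106+5·3·27=2691; k=3: 570+0+5·26·27=4080 → min 2691.
Optimal parenthesization: ((M1 × M2) × (M3 × M4)) with cost 2691.

2691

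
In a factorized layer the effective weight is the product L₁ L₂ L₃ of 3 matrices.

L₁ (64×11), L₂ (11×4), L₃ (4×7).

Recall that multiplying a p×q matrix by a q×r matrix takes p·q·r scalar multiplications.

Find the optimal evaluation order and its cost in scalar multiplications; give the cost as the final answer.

(L₁ (L₂ L₃)): cost 5236.
((L₁ L₂) L₃): cost 4608.
Optimal: ((L₁ L₂) L₃) with cost 4608.

4608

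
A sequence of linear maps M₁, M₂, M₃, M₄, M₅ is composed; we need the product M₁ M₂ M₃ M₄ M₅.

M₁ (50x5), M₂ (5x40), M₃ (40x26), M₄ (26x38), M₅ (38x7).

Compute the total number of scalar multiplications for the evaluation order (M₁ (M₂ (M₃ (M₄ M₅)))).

(M₄ M₅): 26×38 by 38×7 → 26×7, cost 26·38·7 = 6916
(M₃ (M₄ M₅)): 40×26 by 26×7 → 40×7, cost 40·26·7 = 7280; cumulative 14196
(M₂ (M₃ (M₄ M₅))): 5×40 by 40×7 → 5×7, cost 5·40·7 = 1400; cumulative 15596
(M₁ (M₂ (M₃ (M₄ M₅)))): 50×5 by 5×7 → 50×7, cost 50·5·7 = 1750; cumulative 17346
Total: 17346 scalar multiplications.

17346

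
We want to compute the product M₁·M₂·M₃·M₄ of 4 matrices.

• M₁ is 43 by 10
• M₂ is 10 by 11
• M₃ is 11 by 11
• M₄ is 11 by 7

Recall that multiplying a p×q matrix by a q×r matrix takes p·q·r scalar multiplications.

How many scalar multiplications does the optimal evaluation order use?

Adjacent pairs: M₁M₂ = 43·10·11 = 4730; M₂M₃ = 10·11·11 = 1210; M₃M₄ = 11·11·7 = 847.
Length 3: M₁..M₃: k=1: 0+1210+43·10·11=5940; k=2: 4730+0+43·11·11=9933 → min 5940 | M₂..M₄: k=2: 0+847+10·11·7=1617; k=3: 1210+0+10·11·7=1980 → min 1617.
Length 4: M₁..M₄: k=1: 0+1617+43·10·7=4627; k=2: 4730+847+43·11·7=8888; k=3: 5940+0+43·11·7=9251 → min 4627.
Optimal order: (M₁·(M₂·(M₃·M₄))) with cost 4627.

4627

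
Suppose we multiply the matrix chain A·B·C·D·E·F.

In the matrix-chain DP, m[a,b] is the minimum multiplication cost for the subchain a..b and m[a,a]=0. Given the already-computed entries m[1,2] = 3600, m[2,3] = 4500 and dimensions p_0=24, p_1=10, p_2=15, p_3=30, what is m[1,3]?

m[1,3] = min over k∈[1,2] of m[1,k]+m[k+1,3]+p_{0}·p_k·p_{3}.
k=1: 0 + 4500 + 24·10·30 = 11700; k=2: 3600 + 0 + 24·15·30 = 14400.
Minimum: 11700 at k=1.

11700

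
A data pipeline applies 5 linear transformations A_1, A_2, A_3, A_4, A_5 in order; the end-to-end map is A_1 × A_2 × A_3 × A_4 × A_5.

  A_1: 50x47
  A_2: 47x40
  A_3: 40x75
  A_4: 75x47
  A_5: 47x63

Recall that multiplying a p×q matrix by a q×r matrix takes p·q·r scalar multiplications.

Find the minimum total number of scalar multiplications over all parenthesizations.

Adjacent pairs: A_1A_2 = 50·47·40 = 94000; A_2A_3 = 47·40·75 = 141000; A_3A_4 = 40·75·47 = 141000; A_4A_5 = 75·47·63 = 222075.
Length 3: A_1..A_3: k=1: 0+141000+50·47·75=317250; k=2: 94000+0+50·40·75=244000 → min 244000 | A_2..A_4: k=2: 0+141000+47·40·47=229360; k=3: 141000+0+47·75·47=306675 → min 229360 | A_3..A_5: k=3: 0+222075+40·75·63=411075; k=4: 141000+0+40·47·63=259440 → min 259440.
Length 4: A_1..A_4: k=1: 0+229360+50·47·47=339810; k=2: 94000+141000+50·40·47=329000; k=3: 244000+0+50·75·47=420250 → min 329000 | A_2..A_5: k=2: 0+259440+47·40·63=377880; k=3: 141000+222075+47·75·63=585150; k=4: 229360+0+47·47·63=368527 → min 368527.
Length 5: A_1..A_5: k=1: 0+368527+50·47·63=516577; k=2: 94000+259440+50·40·63=479440; k=3: 244000+222075+50·75·63=702325; k=4: 329000+0+50·47·63=477050 → min 477050.
Optimal order: (((A_1 × A_2) × (A_3 × A_4)) × A_5) with cost 477050.

477050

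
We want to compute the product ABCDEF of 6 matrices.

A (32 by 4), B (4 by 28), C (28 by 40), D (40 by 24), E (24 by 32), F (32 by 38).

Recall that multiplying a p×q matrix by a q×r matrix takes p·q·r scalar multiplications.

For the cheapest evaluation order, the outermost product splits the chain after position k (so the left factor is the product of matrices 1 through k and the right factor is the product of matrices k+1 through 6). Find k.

Adjacent pairs: AB = 32·4·28 = 3584; BC = 4·28·40 = 4480; CD = 28·40·24 = 26880; DE = 40·24·32 = 30720; EF = 24·32·38 = 29184.
Length 3: A..C: k=1: 0+4480+32·4·40=9600; k=2: 3584+0+32·28·40=39424 → min 9600 | B..D: k=2: 0+26880+4·28·24=29568; k=3: 4480+0+4·40·24=8320 → min 8320 | C..E: k=3: 0+30720+28·40·32=66560; k=4: 26880+0+28·24·32=48384 → min 48384 | D..F: k=4: 0+29184+40·24·38=65664; k=5: 30720+0+40·32·38=79360 → min 65664.
Length 4: A..D: k=1: 0+8320+32·4·24=11392; k=2: 3584+26880+32·28·24=51968; k=3: 9600+0+32·40·24=40320 → min 11392 | B..E: k=2: 0+48384+4·28·32=51968; k=3: 4480+30720+4·40·32=40320; k=4: 8320+0+4·24·32=11392 → min 11392 | C..F: k=3: 0+65664+28·40·38=108224; k=4: 26880+29184+28·24·38=81600; k=5: 48384+0+28·32·38=82432 → min 81600.
Length 5: A..E: k=1: 0+11392+32·4·32=15488; k=2: 3584+48384+32·28·32=80640; k=3: 9600+30720+32·40·32=81280; k=4: 11392+0+32·24·32=35968 → min 15488 | B..F: k=2: 0+81600+4·28·38=85856; k=3: 4480+65664+4·40·38=76224; k=4: 8320+29184+4·24·38=41152; k=5: 11392+0+4·32·38=16256 → min 16256.
Top-level splits: k=1: (A..A)·(B..F) → 0+16256+32·4·38 = 21120; k=2: (A..B)·(C..F) → 3584+81600+32·28·38 = 119232; k=3: (A..C)·(D..F) → 9600+65664+32·40·38 = 123904; k=4: (A..D)·(E..F) → 11392+29184+32·24·38 = 69760; k=5: (A..E)·(F..F) → 15488+0+32·32·38 = 54400.
Best split is after A, i.e. k = 1.

1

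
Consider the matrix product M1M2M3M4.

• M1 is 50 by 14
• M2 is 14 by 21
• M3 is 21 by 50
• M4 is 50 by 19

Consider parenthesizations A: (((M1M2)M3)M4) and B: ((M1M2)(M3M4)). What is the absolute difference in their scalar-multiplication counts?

Order A = (((M1M2)M3)M4): (M1M2): 50×14 by 14×21 → 50×21, cost 50·14·21 = 14700; ((M1M2)M3): 50×21 by 21×50 → 50×50, cost 50·21·50 = 52500; cumulative 67200; (((M1M2)M3)M4): 50×50 by 50×19 → 50×19, cost 50·50·19 = 47500; cumulative 114700. Total 114700.
Order B = ((M1M2)(M3M4)): (M1M2): 50×14 by 14×21 → 50×21, cost 50·14·21 = 14700; (M3M4): 21×50 by 50×19 → 21×19, cost 21·50·19 = 19950; ((M1M2)(M3M4)): 50×21 by 21×19 → 50×19, cost 50·21·19 = 19950; cumulative 54600. Total 54600.
Difference: |114700 − 54600| = 60100.

60100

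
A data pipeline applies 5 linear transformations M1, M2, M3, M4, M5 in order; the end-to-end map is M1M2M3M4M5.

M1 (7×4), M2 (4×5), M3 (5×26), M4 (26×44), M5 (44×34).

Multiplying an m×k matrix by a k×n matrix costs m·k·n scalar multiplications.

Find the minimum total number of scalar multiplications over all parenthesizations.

12032

Adjacent pairs: M1M2 = 7·4·5 = 140; M2M3 = 4·5·26 = 520; M3M4 = 5·26·44 = 5720; M4M5 = 26·44·34 = 38896.
Length 3: M1..M3: k=1: 0+520+7·4·26=1248; k=2: 140+0+7·5·26=1050 → min 1050 | M2..M4: k=2: 0+5720+4·5·44=6600; k=3: 520+0+4·26·44=5096 → min 5096 | M3..M5: k=3: 0+38896+5·26·34=43316; k=4: 5720+0+5·44·34=13200 → min 13200.
Length 4: M1..M4: k=1: 0+5096+7·4·44=6328; k=2: 140+5720+7·5·44=7400; k=3: 1050+0+7·26·44=9058 → min 6328 | M2..M5: k=2: 0+13200+4·5·34=13880; k=3: 520+38896+4·26·34=42952; k=4: 5096+0+4·44·34=11080 → min 11080.
Length 5: M1..M5: k=1: 0+11080+7·4·34=12032; k=2: 140+13200+7·5·34=14530; k=3: 1050+38896+7·26·34=46134; k=4: 6328+0+7·44·34=16800 → min 12032.
Optimal order: (M1(((M2M3)M4)M5)) with cost 12032.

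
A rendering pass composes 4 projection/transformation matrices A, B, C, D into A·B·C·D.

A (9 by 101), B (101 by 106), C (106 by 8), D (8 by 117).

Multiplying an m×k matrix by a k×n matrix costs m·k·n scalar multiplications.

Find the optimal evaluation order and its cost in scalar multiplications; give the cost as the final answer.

101344

Adjacent pairs: AB = 9·101·106 = 96354; BC = 101·106·8 = 85648; CD = 106·8·117 = 99216.
Length 3: A..C: k=1: 0+85648+9·101·8=92920; k=2: 96354+0+9·106·8=103986 → min 92920 | B..D: k=2: 0+99216+101·106·117=1351818; k=3: 85648+0+101·8·117=180184 → min 180184.
Length 4: A..D: k=1: 0+180184+9·101·117=286537; k=2: 96354+99216+9·106·117=307188; k=3: 92920+0+9·8·117=101344 → min 101344.
Optimal parenthesization: ((A·(B·C))·D) with cost 101344.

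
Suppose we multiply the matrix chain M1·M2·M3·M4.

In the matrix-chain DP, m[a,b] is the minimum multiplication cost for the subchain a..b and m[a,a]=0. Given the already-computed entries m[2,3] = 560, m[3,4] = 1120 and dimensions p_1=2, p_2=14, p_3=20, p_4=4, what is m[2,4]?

m[2,4] = min over k∈[2,3] of m[2,k]+m[k+1,4]+p_{1}·p_k·p_{4}.
k=2: 0 + 1120 + 2·14·4 = 1232; k=3: 560 + 0 + 2·20·4 = 720.
Minimum: 720 at k=3.

720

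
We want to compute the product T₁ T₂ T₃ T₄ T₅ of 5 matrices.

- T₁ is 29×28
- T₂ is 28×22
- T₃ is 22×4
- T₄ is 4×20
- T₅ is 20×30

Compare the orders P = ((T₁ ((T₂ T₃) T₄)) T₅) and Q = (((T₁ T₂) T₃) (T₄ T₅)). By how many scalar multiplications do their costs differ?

12048

Order P = ((T₁ ((T₂ T₃) T₄)) T₅): (T₂ T₃): 28×22 by 22×4 → 28×4, cost 28·22·4 = 2464; ((T₂ T₃) T₄): 28×4 by 4×20 → 28×20, cost 28·4·20 = 2240; cumulative 4704; (T₁ ((T₂ T₃) T₄)): 29×28 by 28×20 → 29×20, cost 29·28·20 = 16240; cumulative 20944; ((T₁ ((T₂ T₃) T₄)) T₅): 29×20 by 20×30 → 29×30, cost 29·20·30 = 17400; cumulative 38344. Total 38344.
Order Q = (((T₁ T₂) T₃) (T₄ T₅)): (T₁ T₂): 29×28 by 28×22 → 29×22, cost 29·28·22 = 17864; ((T₁ T₂) T₃): 29×22 by 22×4 → 29×4, cost 29·22·4 = 2552; cumulative 20416; (T₄ T₅): 4×20 by 20×30 → 4×30, cost 4·20·30 = 2400; (((T₁ T₂) T₃) (T₄ T₅)): 29×4 by 4×30 → 29×30, cost 29·4·30 = 3480; cumulative 26296. Total 26296.
Difference: |38344 − 26296| = 12048.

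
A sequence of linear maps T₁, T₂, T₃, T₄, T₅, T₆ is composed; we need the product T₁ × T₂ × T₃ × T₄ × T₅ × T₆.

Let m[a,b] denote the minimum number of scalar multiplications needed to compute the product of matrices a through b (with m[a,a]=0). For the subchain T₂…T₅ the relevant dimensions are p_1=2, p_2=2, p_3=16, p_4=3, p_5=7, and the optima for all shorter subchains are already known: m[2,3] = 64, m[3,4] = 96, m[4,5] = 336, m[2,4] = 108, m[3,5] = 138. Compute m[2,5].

m[2,5] = min over k∈[2,4] of m[2,k]+m[k+1,5]+p_{1}·p_k·p_{5}.
k=2: 0 + 138 + 2·2·7 = 166; k=3: 64 + 336 + 2·16·7 = 624; k=4: 108 + 0 + 2·3·7 = 150.
Minimum: 150 at k=4.

150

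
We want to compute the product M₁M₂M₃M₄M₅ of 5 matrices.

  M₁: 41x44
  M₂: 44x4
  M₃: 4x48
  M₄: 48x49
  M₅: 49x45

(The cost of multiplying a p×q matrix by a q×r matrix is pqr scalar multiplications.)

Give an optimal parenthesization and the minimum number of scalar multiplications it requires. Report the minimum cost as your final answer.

32824

Adjacent pairs: M₁M₂ = 41·44·4 = 7216; M₂M₃ = 44·4·48 = 8448; M₃M₄ = 4·48·49 = 9408; M₄M₅ = 48·49·45 = 105840.
Length 3: M₁..M₃: k=1: 0+8448+41·44·48=95040; k=2: 7216+0+41·4·48=15088 → min 15088 | M₂..M₄: k=2: 0+9408+44·4·49=18032; k=3: 8448+0+44·48·49=111936 → min 18032 | M₃..M₅: k=3: 0+105840+4·48·45=114480; k=4: 9408+0+4·49·45=18228 → min 18228.
Length 4: M₁..M₄: k=1: 0+18032+41·44·49=106428; k=2: 7216+9408+41·4·49=24660; k=3: 15088+0+41·48·49=111520 → min 24660 | M₂..M₅: k=2: 0+18228+44·4·45=26148; k=3: 8448+105840+44·48·45=209328; k=4: 18032+0+44·49·45=115052 → min 26148.
Length 5: M₁..M₅: k=1: 0+26148+41·44·45=107328; k=2: 7216+18228+41·4·45=32824; k=3: 15088+105840+41·48·45=209488; k=4: 24660+0+41·49·45=115065 → min 32824.
Optimal parenthesization: ((M₁M₂)((M₃M₄)M₅)) with cost 32824.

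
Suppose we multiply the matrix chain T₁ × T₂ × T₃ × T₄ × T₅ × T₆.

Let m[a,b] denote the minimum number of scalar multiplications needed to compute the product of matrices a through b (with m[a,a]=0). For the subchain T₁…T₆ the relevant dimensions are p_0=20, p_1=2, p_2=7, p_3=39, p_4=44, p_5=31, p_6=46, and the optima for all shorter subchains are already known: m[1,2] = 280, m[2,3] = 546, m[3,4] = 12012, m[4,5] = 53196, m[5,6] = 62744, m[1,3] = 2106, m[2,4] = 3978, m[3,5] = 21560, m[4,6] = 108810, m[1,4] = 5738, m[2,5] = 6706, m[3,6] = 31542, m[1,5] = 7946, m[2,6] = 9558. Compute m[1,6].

11398

m[1,6] = min over k∈[1,5] of m[1,k]+m[k+1,6]+p_{0}·p_k·p_{6}.
k=1: 0 + 9558 + 20·2·46 = 11398; k=2: 280 + 31542 + 20·7·46 = 38262; k=3: 2106 + 108810 + 20·39·46 = 146796; k=4: 5738 + 62744 + 20·44·46 = 108962; k=5: 7946 + 0 + 20·31·46 = 36466.
Minimum: 11398 at k=1.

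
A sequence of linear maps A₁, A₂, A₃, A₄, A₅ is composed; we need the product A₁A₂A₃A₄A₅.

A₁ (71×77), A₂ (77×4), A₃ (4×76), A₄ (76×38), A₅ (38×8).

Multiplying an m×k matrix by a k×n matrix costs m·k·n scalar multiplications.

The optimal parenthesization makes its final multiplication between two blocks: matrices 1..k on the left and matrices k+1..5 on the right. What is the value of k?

2

Adjacent pairs: A₁A₂ = 71·77·4 = 21868; A₂A₃ = 77·4·76 = 23408; A₃A₄ = 4·76·38 = 11552; A₄A₅ = 76·38·8 = 23104.
Length 3: A₁..A₃: k=1: 0+23408+71·77·76=438900; k=2: 21868+0+71·4·76=43452 → min 43452 | A₂..A₄: k=2: 0+11552+77·4·38=23256; k=3: 23408+0+77·76·38=245784 → min 23256 | A₃..A₅: k=3: 0+23104+4·76·8=25536; k=4: 11552+0+4·38·8=12768 → min 12768.
Length 4: A₁..A₄: k=1: 0+23256+71·77·38=231002; k=2: 21868+11552+71·4·38=44212; k=3: 43452+0+71·76·38=248500 → min 44212 | A₂..A₅: k=2: 0+12768+77·4·8=15232; k=3: 23408+23104+77·76·8=93328; k=4: 23256+0+77·38·8=46664 → min 15232.
Top-level splits: k=1: (A₁..A₁)·(A₂..A₅) → 0+15232+71·77·8 = 58968; k=2: (A₁..A₂)·(A₃..A₅) → 21868+12768+71·4·8 = 36908; k=3: (A₁..A₃)·(A₄..A₅) → 43452+23104+71·76·8 = 109724; k=4: (A₁..A₄)·(A₅..A₅) → 44212+0+71·38·8 = 65796.
Best split is after A₂, i.e. k = 2.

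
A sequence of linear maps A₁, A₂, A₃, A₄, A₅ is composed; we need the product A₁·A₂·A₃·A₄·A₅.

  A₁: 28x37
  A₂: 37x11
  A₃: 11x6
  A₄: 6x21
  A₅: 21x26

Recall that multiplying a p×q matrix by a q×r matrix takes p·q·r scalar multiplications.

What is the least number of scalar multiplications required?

16302

Adjacent pairs: A₁A₂ = 28·37·11 = 11396; A₂A₃ = 37·11·6 = 2442; A₃A₄ = 11·6·21 = 1386; A₄A₅ = 6·21·26 = 3276.
Length 3: A₁..A₃: k=1: 0+2442+28·37·6=8658; k=2: 11396+0+28·11·6=13244 → min 8658 | A₂..A₄: k=2: 0+1386+37·11·21=9933; k=3: 2442+0+37·6·21=7104 → min 7104 | A₃..A₅: k=3: 0+3276+11·6·26=4992; k=4: 1386+0+11·21·26=7392 → min 4992.
Length 4: A₁..A₄: k=1: 0+7104+28·37·21=28860; k=2: 11396+1386+28·11·21=19250; k=3: 8658+0+28·6·21=12186 → min 12186 | A₂..A₅: k=2: 0+4992+37·11·26=15574; k=3: 2442+3276+37·6·26=11490; k=4: 7104+0+37·21·26=27306 → min 11490.
Length 5: A₁..A₅: k=1: 0+11490+28·37·26=38426; k=2: 11396+4992+28·11·26=24396; k=3: 8658+3276+28·6·26=16302; k=4: 12186+0+28·21·26=27474 → min 16302.
Optimal order: ((A₁·(A₂·A₃))·(A₄·A₅)) with cost 16302.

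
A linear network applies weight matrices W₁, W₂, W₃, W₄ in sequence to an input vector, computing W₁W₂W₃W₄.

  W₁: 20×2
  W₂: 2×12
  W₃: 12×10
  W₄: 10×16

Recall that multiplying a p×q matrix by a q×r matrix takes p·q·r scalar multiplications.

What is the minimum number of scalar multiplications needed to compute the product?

Adjacent pairs: W₁W₂ = 20·2·12 = 480; W₂W₃ = 2·12·10 = 240; W₃W₄ = 12·10·16 = 1920.
Length 3: W₁..W₃: k=1: 0+240+20·2·10=640; k=2: 480+0+20·12·10=2880 → min 640 | W₂..W₄: k=2: 0+1920+2·12·16=2304; k=3: 240+0+2·10·16=560 → min 560.
Length 4: W₁..W₄: k=1: 0+560+20·2·16=1200; k=2: 480+1920+20·12·16=6240; k=3: 640+0+20·10·16=3840 → min 1200.
Optimal order: (W₁((W₂W₃)W₄)) with cost 1200.

1200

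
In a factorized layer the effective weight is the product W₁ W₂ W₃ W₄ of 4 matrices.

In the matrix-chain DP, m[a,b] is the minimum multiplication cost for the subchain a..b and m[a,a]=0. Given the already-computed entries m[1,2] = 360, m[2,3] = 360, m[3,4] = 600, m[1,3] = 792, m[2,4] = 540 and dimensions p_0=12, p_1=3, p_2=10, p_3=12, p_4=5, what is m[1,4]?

720

m[1,4] = min over k∈[1,3] of m[1,k]+m[k+1,4]+p_{0}·p_k·p_{4}.
k=1: 0 + 540 + 12·3·5 = 720; k=2: 360 + 600 + 12·10·5 = 1560; k=3: 792 + 0 + 12·12·5 = 1512.
Minimum: 720 at k=1.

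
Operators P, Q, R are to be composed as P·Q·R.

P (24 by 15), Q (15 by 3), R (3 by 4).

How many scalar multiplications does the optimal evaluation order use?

Order (P·(Q·R)): (Q·R): 15×3 by 3×4 → 15×4, cost 15·3·4 = 180; (P·(Q·R)): 24×15 by 15×4 → 24×4, cost 24·15·4 = 1440; cumulative 1620. Total 1620.
Order ((P·Q)·R): (P·Q): 24×15 by 15×3 → 24×3, cost 24·15·3 = 1080; ((P·Q)·R): 24×3 by 3×4 → 24×4, cost 24·3·4 = 288; cumulative 1368. Total 1368.
Minimum: 1368.

1368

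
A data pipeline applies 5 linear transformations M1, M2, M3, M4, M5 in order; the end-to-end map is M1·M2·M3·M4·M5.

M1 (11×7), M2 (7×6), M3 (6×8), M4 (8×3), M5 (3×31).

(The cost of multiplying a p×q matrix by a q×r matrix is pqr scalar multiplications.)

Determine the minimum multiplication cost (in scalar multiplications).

1524

Adjacent pairs: M1M2 = 11·7·6 = 462; M2M3 = 7·6·8 = 336; M3M4 = 6·8·3 = 144; M4M5 = 8·3·31 = 744.
Length 3: M1..M3: k=1: 0+336+11·7·8=952; k=2: 462+0+11·6·8=990 → min 952 | M2..M4: k=2: 0+144+7·6·3=270; k=3: 336+0+7·8·3=504 → min 270 | M3..M5: k=3: 0+744+6·8·31=2232; k=4: 144+0+6·3·31=702 → min 702.
Length 4: M1..M4: k=1: 0+270+11·7·3=501; k=2: 462+144+11·6·3=804; k=3: 952+0+11·8·3=1216 → min 501 | M2..M5: k=2: 0+702+7·6·31=2004; k=3: 336+744+7·8·31=2816; k=4: 270+0+7·3·31=921 → min 921.
Length 5: M1..M5: k=1: 0+921+11·7·31=3308; k=2: 462+702+11·6·31=3210; k=3: 952+744+11·8·31=4424; k=4: 501+0+11·3·31=1524 → min 1524.
Optimal order: ((M1·(M2·(M3·M4)))·M5) with cost 1524.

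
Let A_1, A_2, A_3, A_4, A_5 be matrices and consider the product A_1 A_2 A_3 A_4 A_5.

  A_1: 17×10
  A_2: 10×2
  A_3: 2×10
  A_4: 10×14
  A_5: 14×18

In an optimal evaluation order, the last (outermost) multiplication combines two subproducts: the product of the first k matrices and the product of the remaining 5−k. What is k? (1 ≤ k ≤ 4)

Adjacent pairs: A_1A_2 = 17·10·2 = 340; A_2A_3 = 10·2·10 = 200; A_3A_4 = 2·10·14 = 280; A_4A_5 = 10·14·18 = 2520.
Length 3: A_1..A_3: k=1: 0+200+17·10·10=1900; k=2: 340+0+17·2·10=680 → min 680 | A_2..A_4: k=2: 0+280+10·2·14=560; k=3: 200+0+10·10·14=1600 → min 560 | A_3..A_5: k=3: 0+2520+2·10·18=2880; k=4: 280+0+2·14·18=784 → min 784.
Length 4: A_1..A_4: k=1: 0+560+17·10·14=2940; k=2: 340+280+17·2·14=1096; k=3: 680+0+17·10·14=3060 → min 1096 | A_2..A_5: k=2: 0+784+10·2·18=1144; k=3: 200+2520+10·10·18=4520; k=4: 560+0+10·14·18=3080 → min 1144.
Top-level splits: k=1: (A_1..A_1)·(A_2..A_5) → 0+1144+17·10·18 = 4204; k=2: (A_1..A_2)·(A_3..A_5) → 340+784+17·2·18 = 1736; k=3: (A_1..A_3)·(A_4..A_5) → 680+2520+17·10·18 = 6260; k=4: (A_1..A_4)·(A_5..A_5) → 1096+0+17·14·18 = 5380.
Best split is after A_2, i.e. k = 2.

2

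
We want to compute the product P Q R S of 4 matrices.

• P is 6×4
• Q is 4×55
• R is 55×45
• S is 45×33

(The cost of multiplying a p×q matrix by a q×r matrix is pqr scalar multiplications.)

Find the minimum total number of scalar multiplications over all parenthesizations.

16632

Adjacent pairs: PQ = 6·4·55 = 1320; QR = 4·55·45 = 9900; RS = 55·45·33 = 81675.
Length 3: P..R: k=1: 0+9900+6·4·45=10980; k=2: 1320+0+6·55·45=16170 → min 10980 | Q..S: k=2: 0+81675+4·55·33=88935; k=3: 9900+0+4·45·33=15840 → min 15840.
Length 4: P..S: k=1: 0+15840+6·4·33=16632; k=2: 1320+81675+6·55·33=93885; k=3: 10980+0+6·45·33=19890 → min 16632.
Optimal order: (P ((Q R) S)) with cost 16632.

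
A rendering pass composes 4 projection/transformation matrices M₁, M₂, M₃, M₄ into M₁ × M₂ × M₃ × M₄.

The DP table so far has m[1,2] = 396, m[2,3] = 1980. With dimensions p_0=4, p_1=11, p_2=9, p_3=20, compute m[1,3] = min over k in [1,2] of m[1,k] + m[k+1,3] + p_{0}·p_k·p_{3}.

1116

m[1,3] = min over k∈[1,2] of m[1,k]+m[k+1,3]+p_{0}·p_k·p_{3}.
k=1: 0 + 1980 + 4·11·20 = 2860; k=2: 396 + 0 + 4·9·20 = 1116.
Minimum: 1116 at k=2.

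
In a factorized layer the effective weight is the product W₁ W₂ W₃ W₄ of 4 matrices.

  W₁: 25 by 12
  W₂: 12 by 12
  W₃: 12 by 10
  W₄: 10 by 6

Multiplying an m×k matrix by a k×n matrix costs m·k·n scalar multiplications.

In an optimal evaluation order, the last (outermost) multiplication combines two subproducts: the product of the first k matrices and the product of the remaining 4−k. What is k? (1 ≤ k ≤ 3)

1

Adjacent pairs: W₁W₂ = 25·12·12 = 3600; W₂W₃ = 12·12·10 = 1440; W₃W₄ = 12·10·6 = 720.
Length 3: W₁..W₃: k=1: 0+1440+25·12·10=4440; k=2: 3600+0+25·12·10=6600 → min 4440 | W₂..W₄: k=2: 0+720+12·12·6=1584; k=3: 1440+0+12·10·6=2160 → min 1584.
Top-level splits: k=1: (W₁..W₁)·(W₂..W₄) → 0+1584+25·12·6 = 3384; k=2: (W₁..W₂)·(W₃..W₄) → 3600+720+25·12·6 = 6120; k=3: (W₁..W₃)·(W₄..W₄) → 4440+0+25·10·6 = 5940.
Best split is after W₁, i.e. k = 1.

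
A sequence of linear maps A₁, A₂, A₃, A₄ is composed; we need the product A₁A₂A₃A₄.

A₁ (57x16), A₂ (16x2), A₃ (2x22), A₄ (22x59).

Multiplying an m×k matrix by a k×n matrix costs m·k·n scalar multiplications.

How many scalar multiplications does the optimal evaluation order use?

Adjacent pairs: A₁A₂ = 57·16·2 = 1824; A₂A₃ = 16·2·22 = 704; A₃A₄ = 2·22·59 = 2596.
Length 3: A₁..A₃: k=1: 0+704+57·16·22=20768; k=2: 1824+0+57·2·22=4332 → min 4332 | A₂..A₄: k=2: 0+2596+16·2·59=4484; k=3: 704+0+16·22·59=21472 → min 4484.
Length 4: A₁..A₄: k=1: 0+4484+57·16·59=58292; k=2: 1824+2596+57·2·59=11146; k=3: 4332+0+57·22·59=78318 → min 11146.
Optimal order: ((A₁A₂)(A₃A₄)) with cost 11146.

11146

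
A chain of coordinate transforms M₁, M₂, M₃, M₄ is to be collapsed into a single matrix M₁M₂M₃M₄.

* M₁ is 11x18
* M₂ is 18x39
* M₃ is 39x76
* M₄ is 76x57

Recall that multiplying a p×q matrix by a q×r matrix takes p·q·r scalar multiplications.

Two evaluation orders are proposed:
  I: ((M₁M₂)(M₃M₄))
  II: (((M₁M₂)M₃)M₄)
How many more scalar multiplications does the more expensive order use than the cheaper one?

Order I = ((M₁M₂)(M₃M₄)): (M₁M₂): 11×18 by 18×39 → 11×39, cost 11·18·39 = 7722; (M₃M₄): 39×76 by 76×57 → 39×57, cost 39·76·57 = 168948; ((M₁M₂)(M₃M₄)): 11×39 by 39×57 → 11×57, cost 11·39·57 = 24453; cumulative 201123. Total 201123.
Order II = (((M₁M₂)M₃)M₄): (M₁M₂): 11×18 by 18×39 → 11×39, cost 11·18·39 = 7722; ((M₁M₂)M₃): 11×39 by 39×76 → 11×76, cost 11·39·76 = 32604; cumulative 40326; (((M₁M₂)M₃)M₄): 11×76 by 76×57 → 11×57, cost 11·76·57 = 47652; cumulative 87978. Total 87978.
Difference: |201123 − 87978| = 113145.

113145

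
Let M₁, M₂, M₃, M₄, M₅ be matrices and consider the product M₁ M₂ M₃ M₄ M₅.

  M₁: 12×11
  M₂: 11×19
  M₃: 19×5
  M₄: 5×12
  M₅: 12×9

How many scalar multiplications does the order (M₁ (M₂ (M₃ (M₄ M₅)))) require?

4464

(M₄ M₅): 5×12 by 12×9 → 5×9, cost 5·12·9 = 540
(M₃ (M₄ M₅)): 19×5 by 5×9 → 19×9, cost 19·5·9 = 855; cumulative 1395
(M₂ (M₃ (M₄ M₅))): 11×19 by 19×9 → 11×9, cost 11·19·9 = 1881; cumulative 3276
(M₁ (M₂ (M₃ (M₄ M₅)))): 12×11 by 11×9 → 12×9, cost 12·11·9 = 1188; cumulative 4464
Total: 4464 scalar multiplications.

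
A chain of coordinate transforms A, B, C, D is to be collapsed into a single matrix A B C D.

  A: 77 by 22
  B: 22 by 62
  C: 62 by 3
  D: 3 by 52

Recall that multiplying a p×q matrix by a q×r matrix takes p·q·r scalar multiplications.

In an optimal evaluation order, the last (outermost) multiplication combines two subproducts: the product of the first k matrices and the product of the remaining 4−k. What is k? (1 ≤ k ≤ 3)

Adjacent pairs: AB = 77·22·62 = 105028; BC = 22·62·3 = 4092; CD = 62·3·52 = 9672.
Length 3: A..C: k=1: 0+4092+77·22·3=9174; k=2: 105028+0+77·62·3=119350 → min 9174 | B..D: k=2: 0+9672+22·62·52=80600; k=3: 4092+0+22·3·52=7524 → min 7524.
Top-level splits: k=1: (A..A)·(B..D) → 0+7524+77·22·52 = 95612; k=2: (A..B)·(C..D) → 105028+9672+77·62·52 = 362948; k=3: (A..C)·(D..D) → 9174+0+77·3·52 = 21186.
Best split is after C, i.e. k = 3.

3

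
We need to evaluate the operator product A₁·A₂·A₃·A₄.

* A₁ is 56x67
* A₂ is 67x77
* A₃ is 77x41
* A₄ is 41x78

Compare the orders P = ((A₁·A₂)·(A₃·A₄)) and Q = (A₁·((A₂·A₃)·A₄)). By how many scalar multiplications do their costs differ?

153045

Order P = ((A₁·A₂)·(A₃·A₄)): (A₁·A₂): 56×67 by 67×77 → 56×77, cost 56·67·77 = 288904; (A₃·A₄): 77×41 by 41×78 → 77×78, cost 77·41·78 = 246246; ((A₁·A₂)·(A₃·A₄)): 56×77 by 77×78 → 56×78, cost 56·77·78 = 336336; cumulative 871486. Total 871486.
Order Q = (A₁·((A₂·A₃)·A₄)): (A₂·A₃): 67×77 by 77×41 → 67×41, cost 67·77·41 = 211519; ((A₂·A₃)·A₄): 67×41 by 41×78 → 67×78, cost 67·41·78 = 214266; cumulative 425785; (A₁·((A₂·A₃)·A₄)): 56×67 by 67×78 → 56×78, cost 56·67·78 = 292656; cumulative 718441. Total 718441.
Difference: |871486 − 718441| = 153045.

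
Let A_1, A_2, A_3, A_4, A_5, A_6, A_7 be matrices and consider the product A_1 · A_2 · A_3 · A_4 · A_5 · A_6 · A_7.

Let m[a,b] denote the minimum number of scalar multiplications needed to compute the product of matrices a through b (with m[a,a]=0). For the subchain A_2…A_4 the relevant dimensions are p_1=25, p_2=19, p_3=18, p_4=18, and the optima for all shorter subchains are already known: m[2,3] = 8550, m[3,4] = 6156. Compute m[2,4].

m[2,4] = min over k∈[2,3] of m[2,k]+m[k+1,4]+p_{1}·p_k·p_{4}.
k=2: 0 + 6156 + 25·19·18 = 14706; k=3: 8550 + 0 + 25·18·18 = 16650.
Minimum: 14706 at k=2.

14706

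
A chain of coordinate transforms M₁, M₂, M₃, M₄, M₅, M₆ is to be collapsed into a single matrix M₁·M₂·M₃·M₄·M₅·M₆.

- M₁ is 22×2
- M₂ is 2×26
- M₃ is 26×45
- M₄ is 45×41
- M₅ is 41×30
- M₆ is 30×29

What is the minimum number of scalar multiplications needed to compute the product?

11506

Adjacent pairs: M₁M₂ = 22·2·26 = 1144; M₂M₃ = 2·26·45 = 2340; M₃M₄ = 26·45·41 = 47970; M₄M₅ = 45·41·30 = 55350; M₅M₆ = 41·30·29 = 35670.
Length 3: M₁..M₃: k=1: 0+2340+22·2·45=4320; k=2: 1144+0+22·26·45=26884 → min 4320 | M₂..M₄: k=2: 0+47970+2·26·41=50102; k=3: 2340+0+2·45·41=6030 → min 6030 | M₃..M₅: k=3: 0+55350+26·45·30=90450; k=4: 47970+0+26·41·30=79950 → min 79950 | M₄..M₆: k=4: 0+35670+45·41·29=89175; k=5: 55350+0+45·30·29=94500 → min 89175.
Length 4: M₁..M₄: k=1: 0+6030+22·2·41=7834; k=2: 1144+47970+22·26·41=72566; k=3: 4320+0+22·45·41=44910 → min 7834 | M₂..M₅: k=2: 0+79950+2·26·30=81510; k=3: 2340+55350+2·45·30=60390; k=4: 6030+0+2·41·30=8490 → min 8490 | M₃..M₆: k=3: 0+89175+26·45·29=123105; k=4: 47970+35670+26·41·29=114554; k=5: 79950+0+26·30·29=102570 → min 102570.
Length 5: M₁..M₅: k=1: 0+8490+22·2·30=9810; k=2: 1144+79950+22·26·30=98254; k=3: 4320+55350+22·45·30=89370; k=4: 7834+0+22·41·30=34894 → min 9810 | M₂..M₆: k=2: 0+102570+2·26·29=104078; k=3: 2340+89175+2·45·29=94125; k=4: 6030+35670+2·41·29=44078; k=5: 8490+0+2·30·29=10230 → min 10230.
Length 6: M₁..M₆: k=1: 0+10230+22·2·29=11506; k=2: 1144+102570+22·26·29=120302; k=3: 4320+89175+22·45·29=122205; k=4: 7834+35670+22·41·29=69662; k=5: 9810+0+22·30·29=28950 → min 11506.
Optimal order: (M₁·((((M₂·M₃)·M₄)·M₅)·M₆)) with cost 11506.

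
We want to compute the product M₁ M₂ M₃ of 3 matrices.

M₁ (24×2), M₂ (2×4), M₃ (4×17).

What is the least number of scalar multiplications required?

952

Order (M₁ (M₂ M₃)): (M₂ M₃): 2×4 by 4×17 → 2×17, cost 2·4·17 = 136; (M₁ (M₂ M₃)): 24×2 by 2×17 → 24×17, cost 24·2·17 = 816; cumulative 952. Total 952.
Order ((M₁ M₂) M₃): (M₁ M₂): 24×2 by 2×4 → 24×4, cost 24·2·4 = 192; ((M₁ M₂) M₃): 24×4 by 4×17 → 24×17, cost 24·4·17 = 1632; cumulative 1824. Total 1824.
Minimum: 952.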